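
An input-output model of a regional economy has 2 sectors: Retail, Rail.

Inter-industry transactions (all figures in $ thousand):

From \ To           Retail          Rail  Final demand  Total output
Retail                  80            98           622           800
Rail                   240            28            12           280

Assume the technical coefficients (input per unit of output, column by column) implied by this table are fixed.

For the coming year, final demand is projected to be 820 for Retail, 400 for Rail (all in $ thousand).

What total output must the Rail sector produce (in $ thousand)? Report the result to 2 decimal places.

x_2 = 859.57

Technical coefficients a_ij = z_ij / X_j:
  a_11 = 80/800 = 0.10, a_21 = 240/800 = 0.30
  a_12 = 98/280 = 0.35, a_22 = 28/280 = 0.10
I − A =
  [   0.90    -0.35]
  [  -0.30     0.90]
det(I−A) = (0.90)(0.90) − (-0.35)(-0.30) = 0.7050
adj(I−A) = [[0.90, 0.35], [0.30, 0.90]]
(I − A)⁻¹ = adj(I−A) / det(I−A) ≈
  [   1.2766     0.4965]
  [   0.4255     1.2766]
x = (I − A)⁻¹ d = adj(I−A)·d / det(I−A), with det(I−A) = 0.7050:
  x_1 = (0.90·820 + 0.35·400) / 0.7050 = 878.00 / 0.7050 ≈ 1245.39
  x_2 = (0.30·820 + 0.90·400) / 0.7050 = 606.00 / 0.7050 ≈ 859.57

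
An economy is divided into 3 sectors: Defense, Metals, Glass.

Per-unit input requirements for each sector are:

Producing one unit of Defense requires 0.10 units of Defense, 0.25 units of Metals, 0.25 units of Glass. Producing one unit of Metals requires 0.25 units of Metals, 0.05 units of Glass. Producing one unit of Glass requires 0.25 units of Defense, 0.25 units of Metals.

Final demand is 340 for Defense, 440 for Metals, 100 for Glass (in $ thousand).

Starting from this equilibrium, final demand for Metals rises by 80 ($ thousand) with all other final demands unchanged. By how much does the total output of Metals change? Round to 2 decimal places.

Δx_2 = 109.16

I − A =
  [   0.90     0.00    -0.25]
  [  -0.25     0.75    -0.25]
  [  -0.25    -0.05     1.00]
Cofactors of I−A, C_ij = (−1)^(i+j)·(minor ij) (rows/columns in the sector order above):
  C_11 = (0.75)(1.00) − (-0.25)(-0.05) = 0.7375
  C_12 = −[(-0.25)(1.00) − (-0.25)(-0.25)] = 0.3125
  C_13 = (-0.25)(-0.05) − (0.75)(-0.25) = 0.2000
  C_21 = −[(0.00)(1.00) − (-0.25)(-0.05)] = 0.0125
  C_22 = (0.90)(1.00) − (-0.25)(-0.25) = 0.8375
  C_23 = −[(0.90)(-0.05) − (0.00)(-0.25)] = 0.0450
  C_31 = (0.00)(-0.25) − (-0.25)(0.75) = 0.1875
  C_32 = −[(0.90)(-0.25) − (-0.25)(-0.25)] = 0.2875
  C_33 = (0.90)(0.75) − (0.00)(-0.25) = 0.6750
det(I−A) = Σ_j (I−A)_1j·C_1j = (0.90)(0.7375) + (0.00)(0.3125) + (-0.25)(0.2000) = 0.61375
adj(I−A) = Cᵀ =
  [ 0.7375   0.0125   0.1875]
  [ 0.3125   0.8375   0.2875]
  [ 0.2000   0.0450   0.6750]
(I − A)⁻¹ = adj(I−A) / det(I−A) ≈
  [   1.2016     0.0204     0.3055]
  [   0.5092     1.3646     0.4684]
  [   0.3259     0.0733     1.0998]
Δx = (I − A)⁻¹ Δd with Δd having +80 in the Metals component and 0 elsewhere.
So Δx_2 = L_22 · (+80), where L_22 = adj(I−A)_22 / det(I−A) = 0.8375 / 0.61375.
Δx_2 = 0.8375 × (+80) / 0.61375 = 67.00 / 0.61375 ≈ 109.16.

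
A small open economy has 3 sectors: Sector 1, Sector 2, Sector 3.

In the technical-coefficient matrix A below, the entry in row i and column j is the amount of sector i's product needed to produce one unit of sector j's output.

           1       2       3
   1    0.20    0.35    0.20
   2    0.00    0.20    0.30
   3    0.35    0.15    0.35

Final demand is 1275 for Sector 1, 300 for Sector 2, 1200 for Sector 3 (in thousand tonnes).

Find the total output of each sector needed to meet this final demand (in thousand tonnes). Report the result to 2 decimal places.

I − A =
  [   0.80    -0.35    -0.20]
  [   0.00     0.80    -0.30]
  [  -0.35    -0.15     0.65]
Cofactors of I−A, C_ij = (−1)^(i+j)·(minor ij) (rows/columns in the sector order above):
  C_11 = (0.80)(0.65) − (-0.30)(-0.15) = 0.4750
  C_12 = −[(0.00)(0.65) − (-0.30)(-0.35)] = 0.1050
  C_13 = (0.00)(-0.15) − (0.80)(-0.35) = 0.2800
  C_21 = −[(-0.35)(0.65) − (-0.20)(-0.15)] = 0.2575
  C_22 = (0.80)(0.65) − (-0.20)(-0.35) = 0.4500
  C_23 = −[(0.80)(-0.15) − (-0.35)(-0.35)] = 0.2425
  C_31 = (-0.35)(-0.30) − (-0.20)(0.80) = 0.2650
  C_32 = −[(0.80)(-0.30) − (-0.20)(0.00)] = 0.2400
  C_33 = (0.80)(0.80) − (-0.35)(0.00) = 0.6400
det(I−A) = Σ_j (I−A)_1j·C_1j = (0.80)(0.4750) + (-0.35)(0.1050) + (-0.20)(0.2800) = 0.28725
adj(I−A) = Cᵀ =
  [ 0.4750   0.2575   0.2650]
  [ 0.1050   0.4500   0.2400]
  [ 0.2800   0.2425   0.6400]
(I − A)⁻¹ = adj(I−A) / det(I−A) ≈
  [   1.6536     0.8964     0.9225]
  [   0.3655     1.5666     0.8355]
  [   0.9748     0.8442     2.2280]
x = (I − A)⁻¹ d = adj(I−A)·d / det(I−A), with det(I−A) = 0.28725:
  x_1 = (0.4750·1275 + 0.2575·300 + 0.2650·1200) / 0.28725 = 1000.875 / 0.28725 ≈ 3484.33
  x_2 = (0.1050·1275 + 0.4500·300 + 0.2400·1200) / 0.28725 = 556.875 / 0.28725 ≈ 1938.64
  x_3 = (0.2800·1275 + 0.2425·300 + 0.6400·1200) / 0.28725 = 1197.75 / 0.28725 ≈ 4169.71

x_1 = 3484.33, x_2 = 1938.64, x_3 = 4169.71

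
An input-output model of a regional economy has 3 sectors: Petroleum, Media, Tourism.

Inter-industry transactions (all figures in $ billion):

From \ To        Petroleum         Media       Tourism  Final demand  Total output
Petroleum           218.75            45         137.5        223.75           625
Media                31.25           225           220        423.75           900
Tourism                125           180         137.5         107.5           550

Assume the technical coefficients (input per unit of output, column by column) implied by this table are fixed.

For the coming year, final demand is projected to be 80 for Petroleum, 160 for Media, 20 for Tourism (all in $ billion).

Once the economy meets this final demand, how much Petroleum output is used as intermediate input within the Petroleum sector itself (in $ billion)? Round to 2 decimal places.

Technical coefficients a_ij = z_ij / X_j:
  a_11 = 218.75/625 = 0.35, a_21 = 31.25/625 = 0.05, a_31 = 125/625 = 0.20
  a_12 = 45/900 = 0.05, a_22 = 225/900 = 0.25, a_32 = 180/900 = 0.20
  a_13 = 137.5/550 = 0.25, a_23 = 220/550 = 0.40, a_33 = 137.5/550 = 0.25
I − A =
  [   0.65    -0.05    -0.25]
  [  -0.05     0.75    -0.40]
  [  -0.20    -0.20     0.75]
Cofactors of I−A, C_ij = (−1)^(i+j)·(minor ij) (rows/columns in the sector order above):
  C_11 = (0.75)(0.75) − (-0.40)(-0.20) = 0.4825
  C_12 = −[(-0.05)(0.75) − (-0.40)(-0.20)] = 0.1175
  C_13 = (-0.05)(-0.20) − (0.75)(-0.20) = 0.1600
  C_21 = −[(-0.05)(0.75) − (-0.25)(-0.20)] = 0.0875
  C_22 = (0.65)(0.75) − (-0.25)(-0.20) = 0.4375
  C_23 = −[(0.65)(-0.20) − (-0.05)(-0.20)] = 0.1400
  C_31 = (-0.05)(-0.40) − (-0.25)(0.75) = 0.2075
  C_32 = −[(0.65)(-0.40) − (-0.25)(-0.05)] = 0.2725
  C_33 = (0.65)(0.75) − (-0.05)(-0.05) = 0.4850
det(I−A) = Σ_j (I−A)_1j·C_1j = (0.65)(0.4825) + (-0.05)(0.1175) + (-0.25)(0.1600) = 0.26775
adj(I−A) = Cᵀ =
  [ 0.4825   0.0875   0.2075]
  [ 0.1175   0.4375   0.2725]
  [ 0.1600   0.1400   0.4850]
(I − A)⁻¹ = adj(I−A) / det(I−A) ≈
  [   1.8021     0.3268     0.7750]
  [   0.4388     1.6340     1.0177]
  [   0.5976     0.5229     1.8114]
First solve x = (I − A)⁻¹ d = adj(I−A)·d / det(I−A); in particular x_1 = (0.4825·80 + 0.0875·160 + 0.2075·20) / 0.26775 = 56.75 / 0.26775 ≈ 211.9514.
Intermediate flow from 1 to 1: z_11 = a_11 · x_1 = 0.35 × 56.75 / 0.26775 = 19.8625 / 0.26775 ≈ 74.18.

z_11 = 74.18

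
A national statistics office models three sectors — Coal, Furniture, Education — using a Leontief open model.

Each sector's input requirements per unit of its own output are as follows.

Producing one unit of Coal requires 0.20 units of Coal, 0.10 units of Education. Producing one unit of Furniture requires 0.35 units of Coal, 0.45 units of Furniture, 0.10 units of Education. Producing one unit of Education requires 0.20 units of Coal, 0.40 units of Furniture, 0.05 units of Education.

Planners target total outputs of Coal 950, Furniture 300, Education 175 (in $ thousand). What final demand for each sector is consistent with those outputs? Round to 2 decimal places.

d_C = 620.00, d_F = 95.00, d_E = 41.25

I − A =
  [   0.80    -0.35    -0.20]
  [   0.00     0.55    -0.40]
  [  -0.10    -0.10     0.95]
d = (I − A) x:
  d_C = (+0.80)·950 + (-0.35)·300 + (-0.20)·175 = 620.00
  d_F = (+0.00)·950 + (+0.55)·300 + (-0.40)·175 = 95.00
  d_E = (-0.10)·950 + (-0.10)·300 + (+0.95)·175 = 41.25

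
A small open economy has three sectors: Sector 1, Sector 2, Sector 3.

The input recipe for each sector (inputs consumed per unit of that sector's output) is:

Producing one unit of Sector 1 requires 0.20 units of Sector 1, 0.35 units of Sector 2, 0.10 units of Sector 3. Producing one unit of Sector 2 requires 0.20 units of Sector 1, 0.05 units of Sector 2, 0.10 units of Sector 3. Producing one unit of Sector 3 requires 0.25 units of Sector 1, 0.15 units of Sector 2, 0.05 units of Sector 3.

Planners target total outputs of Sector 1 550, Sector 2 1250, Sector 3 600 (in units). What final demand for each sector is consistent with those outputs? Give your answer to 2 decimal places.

I − A =
  [   0.80    -0.20    -0.25]
  [  -0.35     0.95    -0.15]
  [  -0.10    -0.10     0.95]
d = (I − A) x:
  d_1 = (+0.80)·550 + (-0.20)·1250 + (-0.25)·600 = 40.00
  d_2 = (-0.35)·550 + (+0.95)·1250 + (-0.15)·600 = 905.00
  d_3 = (-0.10)·550 + (-0.10)·1250 + (+0.95)·600 = 390.00

d_1 = 40.00, d_2 = 905.00, d_3 = 390.00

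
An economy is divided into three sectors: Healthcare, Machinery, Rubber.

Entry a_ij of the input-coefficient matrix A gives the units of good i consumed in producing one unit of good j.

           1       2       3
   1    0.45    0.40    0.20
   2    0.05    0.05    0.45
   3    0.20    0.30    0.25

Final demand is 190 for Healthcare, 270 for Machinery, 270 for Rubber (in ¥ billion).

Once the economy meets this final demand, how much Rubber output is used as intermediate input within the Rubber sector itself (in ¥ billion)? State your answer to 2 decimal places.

I − A =
  [   0.55    -0.40    -0.20]
  [  -0.05     0.95    -0.45]
  [  -0.20    -0.30     0.75]
Cofactors of I−A, C_ij = (−1)^(i+j)·(minor ij) (rows/columns in the sector order above):
  C_11 = (0.95)(0.75) − (-0.45)(-0.30) = 0.5775
  C_12 = −[(-0.05)(0.75) − (-0.45)(-0.20)] = 0.1275
  C_13 = (-0.05)(-0.30) − (0.95)(-0.20) = 0.2050
  C_21 = −[(-0.40)(0.75) − (-0.20)(-0.30)] = 0.3600
  C_22 = (0.55)(0.75) − (-0.20)(-0.20) = 0.3725
  C_23 = −[(0.55)(-0.30) − (-0.40)(-0.20)] = 0.2450
  C_31 = (-0.40)(-0.45) − (-0.20)(0.95) = 0.3700
  C_32 = −[(0.55)(-0.45) − (-0.20)(-0.05)] = 0.2575
  C_33 = (0.55)(0.95) − (-0.40)(-0.05) = 0.5025
det(I−A) = Σ_j (I−A)_1j·C_1j = (0.55)(0.5775) + (-0.40)(0.1275) + (-0.20)(0.2050) = 0.225625
adj(I−A) = Cᵀ =
  [ 0.5775   0.3600   0.3700]
  [ 0.1275   0.3725   0.2575]
  [ 0.2050   0.2450   0.5025]
(I − A)⁻¹ = adj(I−A) / det(I−A) ≈
  [   2.5596     1.5956     1.6399]
  [   0.5651     1.6510     1.1413]
  [   0.9086     1.0859     2.2271]
First solve x = (I − A)⁻¹ d = adj(I−A)·d / det(I−A); in particular x_3 = (0.2050·190 + 0.2450·270 + 0.5025·270) / 0.225625 = 240.775 / 0.225625 ≈ 1067.1468.
Intermediate flow from 3 to 3: z_33 = a_33 · x_3 = 0.25 × 240.775 / 0.225625 = 60.19375 / 0.225625 ≈ 266.79.

z_33 = 266.79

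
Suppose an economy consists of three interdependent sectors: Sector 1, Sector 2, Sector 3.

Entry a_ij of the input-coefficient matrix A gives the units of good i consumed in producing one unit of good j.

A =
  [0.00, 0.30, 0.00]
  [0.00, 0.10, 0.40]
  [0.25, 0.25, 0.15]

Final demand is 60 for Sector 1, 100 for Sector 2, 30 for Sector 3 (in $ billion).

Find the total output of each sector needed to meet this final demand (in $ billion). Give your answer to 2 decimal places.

I − A =
  [   1.00    -0.30     0.00]
  [   0.00     0.90    -0.40]
  [  -0.25    -0.25     0.85]
Cofactors of I−A, C_ij = (−1)^(i+j)·(minor ij) (rows/columns in the sector order above):
  C_11 = (0.90)(0.85) − (-0.40)(-0.25) = 0.6650
  C_12 = −[(0.00)(0.85) − (-0.40)(-0.25)] = 0.1000
  C_13 = (0.00)(-0.25) − (0.90)(-0.25) = 0.2250
  C_21 = −[(-0.30)(0.85) − (0.00)(-0.25)] = 0.2550
  C_22 = (1.00)(0.85) − (0.00)(-0.25) = 0.8500
  C_23 = −[(1.00)(-0.25) − (-0.30)(-0.25)] = 0.3250
  C_31 = (-0.30)(-0.40) − (0.00)(0.90) = 0.1200
  C_32 = −[(1.00)(-0.40) − (0.00)(0.00)] = 0.4000
  C_33 = (1.00)(0.90) − (-0.30)(0.00) = 0.9000
det(I−A) = Σ_j (I−A)_1j·C_1j = (1.00)(0.6650) + (-0.30)(0.1000) + (0.00)(0.2250) = 0.6350
adj(I−A) = Cᵀ =
  [ 0.6650   0.2550   0.1200]
  [ 0.1000   0.8500   0.4000]
  [ 0.2250   0.3250   0.9000]
(I − A)⁻¹ = adj(I−A) / det(I−A) ≈
  [   1.0472     0.4016     0.1890]
  [   0.1575     1.3386     0.6299]
  [   0.3543     0.5118     1.4173]
x = (I − A)⁻¹ d = adj(I−A)·d / det(I−A), with det(I−A) = 0.6350:
  x_1 = (0.6650·60 + 0.2550·100 + 0.1200·30) / 0.6350 = 69.00 / 0.6350 ≈ 108.66
  x_2 = (0.1000·60 + 0.8500·100 + 0.4000·30) / 0.6350 = 103.00 / 0.6350 ≈ 162.20
  x_3 = (0.2250·60 + 0.3250·100 + 0.9000·30) / 0.6350 = 73.00 / 0.6350 ≈ 114.96

x_1 = 108.66, x_2 = 162.20, x_3 = 114.96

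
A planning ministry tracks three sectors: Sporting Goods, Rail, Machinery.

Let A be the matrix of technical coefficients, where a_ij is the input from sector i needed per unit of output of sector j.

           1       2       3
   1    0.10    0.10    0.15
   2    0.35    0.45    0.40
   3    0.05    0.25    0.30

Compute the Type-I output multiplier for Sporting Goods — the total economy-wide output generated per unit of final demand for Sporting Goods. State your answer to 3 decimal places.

m_1 = 3.126

I − A =
  [   0.90    -0.10    -0.15]
  [  -0.35     0.55    -0.40]
  [  -0.05    -0.25     0.70]
Cofactors of I−A, C_ij = (−1)^(i+j)·(minor ij) (rows/columns in the sector order above):
  C_11 = (0.55)(0.70) − (-0.40)(-0.25) = 0.2850
  C_12 = −[(-0.35)(0.70) − (-0.40)(-0.05)] = 0.2650
  C_13 = (-0.35)(-0.25) − (0.55)(-0.05) = 0.1150
  C_21 = −[(-0.10)(0.70) − (-0.15)(-0.25)] = 0.1075
  C_22 = (0.90)(0.70) − (-0.15)(-0.05) = 0.6225
  C_23 = −[(0.90)(-0.25) − (-0.10)(-0.05)] = 0.2300
  C_31 = (-0.10)(-0.40) − (-0.15)(0.55) = 0.1225
  C_32 = −[(0.90)(-0.40) − (-0.15)(-0.35)] = 0.4125
  C_33 = (0.90)(0.55) − (-0.10)(-0.35) = 0.4600
det(I−A) = Σ_j (I−A)_1j·C_1j = (0.90)(0.2850) + (-0.10)(0.2650) + (-0.15)(0.1150) = 0.21275
adj(I−A) = Cᵀ =
  [ 0.2850   0.1075   0.1225]
  [ 0.2650   0.6225   0.4125]
  [ 0.1150   0.2300   0.4600]
(I − A)⁻¹ = adj(I−A) / det(I−A) ≈
  [   1.3396     0.5053     0.5758]
  [   1.2456     2.9260     1.9389]
  [   0.5405     1.0811     2.1622]
The output multiplier for sector j is the column-j sum of the Leontief inverse (I − A)⁻¹ = adj(I−A) / det(I−A).
Column 1 of adj(I−A): (0.2850, 0.2650, 0.1150); det(I−A) = 0.21275.
m_1 = (0.2850 + 0.2650 + 0.1150) / 0.21275 = 0.665 / 0.21275 ≈ 3.126.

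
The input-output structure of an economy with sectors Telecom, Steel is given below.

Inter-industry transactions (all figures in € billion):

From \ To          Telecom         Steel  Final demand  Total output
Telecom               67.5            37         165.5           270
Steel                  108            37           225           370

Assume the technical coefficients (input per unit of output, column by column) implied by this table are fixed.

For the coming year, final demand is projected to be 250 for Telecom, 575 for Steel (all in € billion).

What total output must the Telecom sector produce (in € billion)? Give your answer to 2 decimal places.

x_T = 444.88

Technical coefficients a_ij = z_ij / X_j:
  a_TT = 67.5/270 = 0.25, a_ST = 108/270 = 0.40
  a_TS = 37/370 = 0.10, a_SS = 37/370 = 0.10
I − A =
  [   0.75    -0.10]
  [  -0.40     0.90]
det(I−A) = (0.75)(0.90) − (-0.10)(-0.40) = 0.6350
adj(I−A) = [[0.90, 0.10], [0.40, 0.75]]
(I − A)⁻¹ = adj(I−A) / det(I−A) ≈
  [   1.4173     0.1575]
  [   0.6299     1.1811]
x = (I − A)⁻¹ d = adj(I−A)·d / det(I−A), with det(I−A) = 0.6350:
  x_T = (0.90·250 + 0.10·575) / 0.6350 = 282.50 / 0.6350 ≈ 444.88
  x_S = (0.40·250 + 0.75·575) / 0.6350 = 531.25 / 0.6350 ≈ 836.61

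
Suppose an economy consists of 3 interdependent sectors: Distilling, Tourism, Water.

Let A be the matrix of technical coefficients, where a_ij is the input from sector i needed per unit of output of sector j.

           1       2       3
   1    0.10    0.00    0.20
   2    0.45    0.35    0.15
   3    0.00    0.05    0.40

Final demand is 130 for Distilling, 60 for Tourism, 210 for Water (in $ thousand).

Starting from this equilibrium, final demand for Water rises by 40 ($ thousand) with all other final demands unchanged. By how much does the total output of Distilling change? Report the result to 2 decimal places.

I − A =
  [   0.90     0.00    -0.20]
  [  -0.45     0.65    -0.15]
  [   0.00    -0.05     0.60]
Cofactors of I−A, C_ij = (−1)^(i+j)·(minor ij) (rows/columns in the sector order above):
  C_11 = (0.65)(0.60) − (-0.15)(-0.05) = 0.3825
  C_12 = −[(-0.45)(0.60) − (-0.15)(0.00)] = 0.2700
  C_13 = (-0.45)(-0.05) − (0.65)(0.00) = 0.0225
  C_21 = −[(0.00)(0.60) − (-0.20)(-0.05)] = 0.0100
  C_22 = (0.90)(0.60) − (-0.20)(0.00) = 0.5400
  C_23 = −[(0.90)(-0.05) − (0.00)(0.00)] = 0.0450
  C_31 = (0.00)(-0.15) − (-0.20)(0.65) = 0.1300
  C_32 = −[(0.90)(-0.15) − (-0.20)(-0.45)] = 0.2250
  C_33 = (0.90)(0.65) − (0.00)(-0.45) = 0.5850
det(I−A) = Σ_j (I−A)_1j·C_1j = (0.90)(0.3825) + (0.00)(0.2700) + (-0.20)(0.0225) = 0.33975
adj(I−A) = Cᵀ =
  [ 0.3825   0.0100   0.1300]
  [ 0.2700   0.5400   0.2250]
  [ 0.0225   0.0450   0.5850]
(I − A)⁻¹ = adj(I−A) / det(I−A) ≈
  [   1.1258     0.0294     0.3826]
  [   0.7947     1.5894     0.6623]
  [   0.0662     0.1325     1.7219]
Δx = (I − A)⁻¹ Δd with Δd having +40 in the Water component and 0 elsewhere.
So Δx_1 = L_13 · (+40), where L_13 = adj(I−A)_13 / det(I−A) = 0.1300 / 0.33975.
Δx_1 = 0.1300 × (+40) / 0.33975 = 5.20 / 0.33975 ≈ 15.31.

Δx_1 = 15.31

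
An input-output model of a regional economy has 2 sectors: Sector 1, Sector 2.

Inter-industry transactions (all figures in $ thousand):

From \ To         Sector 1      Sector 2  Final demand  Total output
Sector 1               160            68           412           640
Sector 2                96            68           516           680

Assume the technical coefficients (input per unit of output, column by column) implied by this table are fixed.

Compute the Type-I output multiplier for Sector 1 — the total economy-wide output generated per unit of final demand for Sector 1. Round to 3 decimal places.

Technical coefficients a_ij = z_ij / X_j:
  a_11 = 160/640 = 0.25, a_21 = 96/640 = 0.15
  a_12 = 68/680 = 0.10, a_22 = 68/680 = 0.10
I − A =
  [   0.75    -0.10]
  [  -0.15     0.90]
det(I−A) = (0.75)(0.90) − (-0.10)(-0.15) = 0.6600
adj(I−A) = [[0.90, 0.10], [0.15, 0.75]]
(I − A)⁻¹ = adj(I−A) / det(I−A) ≈
  [   1.3636     0.1515]
  [   0.2273     1.1364]
The output multiplier for sector j is the column-j sum of the Leontief inverse (I − A)⁻¹ = adj(I−A) / det(I−A).
Column 1 of adj(I−A): (0.90, 0.15); det(I−A) = 0.6600.
m_1 = (0.90 + 0.15) / 0.6600 = 1.05 / 0.6600 ≈ 1.591.

m_1 = 1.591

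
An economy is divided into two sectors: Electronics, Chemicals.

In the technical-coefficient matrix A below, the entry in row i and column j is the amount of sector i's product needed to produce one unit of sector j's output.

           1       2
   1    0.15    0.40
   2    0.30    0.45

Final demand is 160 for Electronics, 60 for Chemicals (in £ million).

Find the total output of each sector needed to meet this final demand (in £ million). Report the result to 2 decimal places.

I − A =
  [   0.85    -0.40]
  [  -0.30     0.55]
det(I−A) = (0.85)(0.55) − (-0.40)(-0.30) = 0.3475
adj(I−A) = [[0.55, 0.40], [0.30, 0.85]]
(I − A)⁻¹ = adj(I−A) / det(I−A) ≈
  [   1.5827     1.1511]
  [   0.8633     2.4460]
x = (I − A)⁻¹ d = adj(I−A)·d / det(I−A), with det(I−A) = 0.3475:
  x_1 = (0.55·160 + 0.40·60) / 0.3475 = 112.00 / 0.3475 ≈ 322.30
  x_2 = (0.30·160 + 0.85·60) / 0.3475 = 99.00 / 0.3475 ≈ 284.89

x_1 = 322.30, x_2 = 284.89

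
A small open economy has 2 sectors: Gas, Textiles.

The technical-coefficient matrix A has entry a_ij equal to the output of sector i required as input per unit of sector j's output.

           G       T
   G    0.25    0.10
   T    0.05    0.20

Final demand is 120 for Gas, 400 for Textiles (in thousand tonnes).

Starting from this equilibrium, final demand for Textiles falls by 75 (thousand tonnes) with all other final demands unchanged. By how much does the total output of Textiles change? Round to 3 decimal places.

I − A =
  [   0.75    -0.10]
  [  -0.05     0.80]
det(I−A) = (0.75)(0.80) − (-0.10)(-0.05) = 0.5950
adj(I−A) = [[0.80, 0.10], [0.05, 0.75]]
(I − A)⁻¹ = adj(I−A) / det(I−A) ≈
  [   1.3445     0.1681]
  [   0.0840     1.2605]
Δx = (I − A)⁻¹ Δd with Δd having -75 in the Textiles component and 0 elsewhere.
So Δx_T = L_TT · (-75), where L_TT = adj(I−A)_TT / det(I−A) = 0.75 / 0.5950.
Δx_T = 0.75 × (-75) / 0.5950 = -56.25 / 0.5950 ≈ -94.538.

Δx_T = -94.538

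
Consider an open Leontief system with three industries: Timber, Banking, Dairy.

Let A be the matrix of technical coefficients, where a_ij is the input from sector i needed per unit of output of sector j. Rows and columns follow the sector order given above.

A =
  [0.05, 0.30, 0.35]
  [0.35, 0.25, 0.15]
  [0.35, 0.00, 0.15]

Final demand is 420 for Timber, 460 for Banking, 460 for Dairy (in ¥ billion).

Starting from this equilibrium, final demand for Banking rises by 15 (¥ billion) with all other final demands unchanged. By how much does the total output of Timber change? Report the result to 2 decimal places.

Δx_T = 9.36

I − A =
  [   0.95    -0.30    -0.35]
  [  -0.35     0.75    -0.15]
  [  -0.35     0.00     0.85]
Cofactors of I−A, C_ij = (−1)^(i+j)·(minor ij) (rows/columns in the sector order above):
  C_11 = (0.75)(0.85) − (-0.15)(0.00) = 0.6375
  C_12 = −[(-0.35)(0.85) − (-0.15)(-0.35)] = 0.3500
  C_13 = (-0.35)(0.00) − (0.75)(-0.35) = 0.2625
  C_21 = −[(-0.30)(0.85) − (-0.35)(0.00)] = 0.2550
  C_22 = (0.95)(0.85) − (-0.35)(-0.35) = 0.6850
  C_23 = −[(0.95)(0.00) − (-0.30)(-0.35)] = 0.1050
  C_31 = (-0.30)(-0.15) − (-0.35)(0.75) = 0.3075
  C_32 = −[(0.95)(-0.15) − (-0.35)(-0.35)] = 0.2650
  C_33 = (0.95)(0.75) − (-0.30)(-0.35) = 0.6075
det(I−A) = Σ_j (I−A)_1j·C_1j = (0.95)(0.6375) + (-0.30)(0.3500) + (-0.35)(0.2625) = 0.40875
adj(I−A) = Cᵀ =
  [ 0.6375   0.2550   0.3075]
  [ 0.3500   0.6850   0.2650]
  [ 0.2625   0.1050   0.6075]
(I − A)⁻¹ = adj(I−A) / det(I−A) ≈
  [   1.5596     0.6239     0.7523]
  [   0.8563     1.6758     0.6483]
  [   0.6422     0.2569     1.4862]
Δx = (I − A)⁻¹ Δd with Δd having +15 in the Banking component and 0 elsewhere.
So Δx_T = L_TB · (+15), where L_TB = adj(I−A)_TB / det(I−A) = 0.2550 / 0.40875.
Δx_T = 0.2550 × (+15) / 0.40875 = 3.825 / 0.40875 ≈ 9.36.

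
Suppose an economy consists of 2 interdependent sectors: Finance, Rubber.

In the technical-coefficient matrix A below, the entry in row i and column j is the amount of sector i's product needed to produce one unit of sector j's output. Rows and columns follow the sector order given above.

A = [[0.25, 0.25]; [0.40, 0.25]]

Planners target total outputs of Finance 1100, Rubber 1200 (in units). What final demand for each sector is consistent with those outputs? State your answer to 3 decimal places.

d_F = 525.000, d_R = 460.000

I − A =
  [   0.75    -0.25]
  [  -0.40     0.75]
d = (I − A) x:
  d_F = (+0.75)·1100 + (-0.25)·1200 = 525.000
  d_R = (-0.40)·1100 + (+0.75)·1200 = 460.000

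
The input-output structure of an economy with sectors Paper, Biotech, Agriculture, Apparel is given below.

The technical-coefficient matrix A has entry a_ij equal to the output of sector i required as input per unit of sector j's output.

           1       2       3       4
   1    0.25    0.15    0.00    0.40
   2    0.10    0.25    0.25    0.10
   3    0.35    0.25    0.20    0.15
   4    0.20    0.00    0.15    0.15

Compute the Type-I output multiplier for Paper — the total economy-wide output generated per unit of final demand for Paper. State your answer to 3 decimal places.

I − A =
  [   0.75    -0.15     0.00    -0.40]
  [  -0.10     0.75    -0.25    -0.10]
  [  -0.35    -0.25     0.80    -0.15]
  [  -0.20     0.00    -0.15     0.85]
Compute the cofactors C_ij = (−1)^(i+j)·(3×3 minor ij) of I−A; the adjugate is their transpose:
adj(I−A) = Cᵀ =
  [ 0.436250   0.113625   0.079125   0.232625]
  [ 0.168875   0.408125   0.156625   0.155125]
  [ 0.271875   0.188500   0.402375   0.221125]
  [ 0.150625   0.060000   0.089625   0.378000]
det(I−A) = Σ_j (I−A)_1j·C_1j = (0.75)(0.436250) + (-0.15)(0.168875) + (0.00)(0.271875) + (-0.40)(0.150625) = 0.24160625
(I − A)⁻¹ = adj(I−A) / det(I−A) ≈
  [   1.8056     0.4703     0.3275     0.9628]
  [   0.6990     1.6892     0.6483     0.6421]
  [   1.1253     0.7802     1.6654     0.9152]
  [   0.6234     0.2483     0.3710     1.5645]
The output multiplier for sector j is the column-j sum of the Leontief inverse (I − A)⁻¹ = adj(I−A) / det(I−A).
Column 1 of adj(I−A): (0.436250, 0.168875, 0.271875, 0.150625); det(I−A) = 0.24160625.
m_1 = (0.436250 + 0.168875 + 0.271875 + 0.150625) / 0.24160625 = 1.027625 / 0.24160625 ≈ 4.253.

m_1 = 4.253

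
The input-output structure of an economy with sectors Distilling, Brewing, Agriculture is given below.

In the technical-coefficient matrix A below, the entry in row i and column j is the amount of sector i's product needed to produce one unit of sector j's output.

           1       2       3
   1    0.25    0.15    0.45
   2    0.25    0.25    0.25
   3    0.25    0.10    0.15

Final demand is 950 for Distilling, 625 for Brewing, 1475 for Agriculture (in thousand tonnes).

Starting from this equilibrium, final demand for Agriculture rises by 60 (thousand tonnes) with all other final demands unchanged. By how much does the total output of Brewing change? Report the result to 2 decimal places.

I − A =
  [   0.75    -0.15    -0.45]
  [  -0.25     0.75    -0.25]
  [  -0.25    -0.10     0.85]
Cofactors of I−A, C_ij = (−1)^(i+j)·(minor ij) (rows/columns in the sector order above):
  C_11 = (0.75)(0.85) − (-0.25)(-0.10) = 0.6125
  C_12 = −[(-0.25)(0.85) − (-0.25)(-0.25)] = 0.2750
  C_13 = (-0.25)(-0.10) − (0.75)(-0.25) = 0.2125
  C_21 = −[(-0.15)(0.85) − (-0.45)(-0.10)] = 0.1725
  C_22 = (0.75)(0.85) − (-0.45)(-0.25) = 0.5250
  C_23 = −[(0.75)(-0.10) − (-0.15)(-0.25)] = 0.1125
  C_31 = (-0.15)(-0.25) − (-0.45)(0.75) = 0.3750
  C_32 = −[(0.75)(-0.25) − (-0.45)(-0.25)] = 0.3000
  C_33 = (0.75)(0.75) − (-0.15)(-0.25) = 0.5250
det(I−A) = Σ_j (I−A)_1j·C_1j = (0.75)(0.6125) + (-0.15)(0.2750) + (-0.45)(0.2125) = 0.3225
adj(I−A) = Cᵀ =
  [ 0.6125   0.1725   0.3750]
  [ 0.2750   0.5250   0.3000]
  [ 0.2125   0.1125   0.5250]
(I − A)⁻¹ = adj(I−A) / det(I−A) ≈
  [   1.8992     0.5349     1.1628]
  [   0.8527     1.6279     0.9302]
  [   0.6589     0.3488     1.6279]
Δx = (I − A)⁻¹ Δd with Δd having +60 in the Agriculture component and 0 elsewhere.
So Δx_2 = L_23 · (+60), where L_23 = adj(I−A)_23 / det(I−A) = 0.3000 / 0.3225.
Δx_2 = 0.3000 × (+60) / 0.3225 = 18.00 / 0.3225 ≈ 55.81.

Δx_2 = 55.81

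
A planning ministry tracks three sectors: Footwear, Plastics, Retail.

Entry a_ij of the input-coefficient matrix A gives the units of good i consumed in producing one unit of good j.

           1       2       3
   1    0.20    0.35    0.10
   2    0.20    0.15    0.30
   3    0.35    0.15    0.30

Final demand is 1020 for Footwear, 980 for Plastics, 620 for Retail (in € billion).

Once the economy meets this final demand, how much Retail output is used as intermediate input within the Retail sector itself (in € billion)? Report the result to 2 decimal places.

z_33 = 886.38

I − A =
  [   0.80    -0.35    -0.10]
  [  -0.20     0.85    -0.30]
  [  -0.35    -0.15     0.70]
Cofactors of I−A, C_ij = (−1)^(i+j)·(minor ij) (rows/columns in the sector order above):
  C_11 = (0.85)(0.70) − (-0.30)(-0.15) = 0.5500
  C_12 = −[(-0.20)(0.70) − (-0.30)(-0.35)] = 0.2450
  C_13 = (-0.20)(-0.15) − (0.85)(-0.35) = 0.3275
  C_21 = −[(-0.35)(0.70) − (-0.10)(-0.15)] = 0.2600
  C_22 = (0.80)(0.70) − (-0.10)(-0.35) = 0.5250
  C_23 = −[(0.80)(-0.15) − (-0.35)(-0.35)] = 0.2425
  C_31 = (-0.35)(-0.30) − (-0.10)(0.85) = 0.1900
  C_32 = −[(0.80)(-0.30) − (-0.10)(-0.20)] = 0.2600
  C_33 = (0.80)(0.85) − (-0.35)(-0.20) = 0.6100
det(I−A) = Σ_j (I−A)_1j·C_1j = (0.80)(0.5500) + (-0.35)(0.2450) + (-0.10)(0.3275) = 0.3215
adj(I−A) = Cᵀ =
  [ 0.5500   0.2600   0.1900]
  [ 0.2450   0.5250   0.2600]
  [ 0.3275   0.2425   0.6100]
(I − A)⁻¹ = adj(I−A) / det(I−A) ≈
  [   1.7107     0.8087     0.5910]
  [   0.7621     1.6330     0.8087]
  [   1.0187     0.7543     1.8974]
First solve x = (I − A)⁻¹ d = adj(I−A)·d / det(I−A); in particular x_3 = (0.3275·1020 + 0.2425·980 + 0.6100·620) / 0.3215 = 949.90 / 0.3215 ≈ 2954.5879.
Intermediate flow from 3 to 3: z_33 = a_33 · x_3 = 0.30 × 949.90 / 0.3215 = 284.97 / 0.3215 ≈ 886.38.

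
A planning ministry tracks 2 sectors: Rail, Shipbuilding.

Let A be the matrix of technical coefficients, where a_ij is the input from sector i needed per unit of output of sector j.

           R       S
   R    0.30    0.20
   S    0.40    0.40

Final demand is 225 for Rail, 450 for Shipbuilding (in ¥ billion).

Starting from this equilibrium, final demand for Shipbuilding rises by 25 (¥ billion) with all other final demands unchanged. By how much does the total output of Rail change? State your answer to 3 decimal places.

Δx_R = 14.706

I − A =
  [   0.70    -0.20]
  [  -0.40     0.60]
det(I−A) = (0.70)(0.60) − (-0.20)(-0.40) = 0.3400
adj(I−A) = [[0.60, 0.20], [0.40, 0.70]]
(I − A)⁻¹ = adj(I−A) / det(I−A) ≈
  [   1.7647     0.5882]
  [   1.1765     2.0588]
Δx = (I − A)⁻¹ Δd with Δd having +25 in the Shipbuilding component and 0 elsewhere.
So Δx_R = L_RS · (+25), where L_RS = adj(I−A)_RS / det(I−A) = 0.20 / 0.3400.
Δx_R = 0.20 × (+25) / 0.3400 = 5.00 / 0.3400 ≈ 14.706.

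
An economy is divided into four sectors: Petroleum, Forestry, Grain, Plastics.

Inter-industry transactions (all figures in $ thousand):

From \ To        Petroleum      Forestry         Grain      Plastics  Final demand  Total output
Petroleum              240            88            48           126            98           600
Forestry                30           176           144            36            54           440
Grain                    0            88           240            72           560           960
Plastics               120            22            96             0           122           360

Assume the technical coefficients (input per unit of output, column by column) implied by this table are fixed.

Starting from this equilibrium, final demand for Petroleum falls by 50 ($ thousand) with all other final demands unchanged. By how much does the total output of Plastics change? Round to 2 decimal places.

Δx_4 = -22.09

Technical coefficients a_ij = z_ij / X_j:
  a_11 = 240/600 = 0.40, a_21 = 30/600 = 0.05, a_31 = 0/600 = 0.00, a_41 = 120/600 = 0.20
  a_12 = 88/440 = 0.20, a_22 = 176/440 = 0.40, a_32 = 88/440 = 0.20, a_42 = 22/440 = 0.05
  a_13 = 48/960 = 0.05, a_23 = 144/960 = 0.15, a_33 = 240/960 = 0.25, a_43 = 96/960 = 0.10
  a_14 = 126/360 = 0.35, a_24 = 36/360 = 0.10, a_34 = 72/360 = 0.20, a_44 = 0/360 = 0.00
I − A =
  [   0.60    -0.20    -0.05    -0.35]
  [  -0.05     0.60    -0.15    -0.10]
  [   0.00    -0.20     0.75    -0.20]
  [  -0.20    -0.05    -0.10     1.00]
Compute the cofactors C_ij = (−1)^(i+j)·(3×3 minor ij) of I−A; the adjugate is their transpose:
adj(I−A) = Cᵀ =
  [ 0.400750   0.176625   0.085375   0.175000]
  [ 0.057500   0.383500   0.090750   0.076625]
  [ 0.038500   0.120000   0.300125   0.085500]
  [ 0.086875   0.066500   0.051625   0.244000]
det(I−A) = Σ_j (I−A)_1j·C_1j = (0.60)(0.400750) + (-0.20)(0.057500) + (-0.05)(0.038500) + (-0.35)(0.086875) = 0.19661875
(I − A)⁻¹ = adj(I−A) / det(I−A) ≈
  [   2.0382     0.8983     0.4342     0.8900]
  [   0.2924     1.9505     0.4616     0.3897]
  [   0.1958     0.6103     1.5264     0.4349]
  [   0.4418     0.3382     0.2626     1.2410]
Δx = (I − A)⁻¹ Δd with Δd having -50 in the Petroleum component and 0 elsewhere.
So Δx_4 = L_41 · (-50), where L_41 = adj(I−A)_41 / det(I−A) = 0.086875 / 0.19661875.
Δx_4 = 0.086875 × (-50) / 0.19661875 = -4.34375 / 0.19661875 ≈ -22.09.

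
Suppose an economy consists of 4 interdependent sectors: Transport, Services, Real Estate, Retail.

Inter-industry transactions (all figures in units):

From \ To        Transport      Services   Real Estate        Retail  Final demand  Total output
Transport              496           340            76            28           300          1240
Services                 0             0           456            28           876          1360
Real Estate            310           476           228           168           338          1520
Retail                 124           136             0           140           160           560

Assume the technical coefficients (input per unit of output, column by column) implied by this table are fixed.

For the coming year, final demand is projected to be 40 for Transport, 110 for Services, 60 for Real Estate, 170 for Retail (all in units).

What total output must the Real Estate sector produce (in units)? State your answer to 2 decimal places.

Technical coefficients a_ij = z_ij / X_j:
  a_11 = 496/1240 = 0.40, a_21 = 0/1240 = 0.00, a_31 = 310/1240 = 0.25, a_41 = 124/1240 = 0.10
  a_12 = 340/1360 = 0.25, a_22 = 0/1360 = 0.00, a_32 = 476/1360 = 0.35, a_42 = 136/1360 = 0.10
  a_13 = 76/1520 = 0.05, a_23 = 456/1520 = 0.30, a_33 = 228/1520 = 0.15, a_43 = 0/1520 = 0.00
  a_14 = 28/560 = 0.05, a_24 = 28/560 = 0.05, a_34 = 168/560 = 0.30, a_44 = 140/560 = 0.25
I − A =
  [   0.60    -0.25    -0.05    -0.05]
  [   0.00     1.00    -0.30    -0.05]
  [  -0.25    -0.35     0.85    -0.30]
  [  -0.10    -0.10     0.00     0.75]
Compute the cofactors C_ij = (−1)^(i+j)·(3×3 minor ij) of I−A; the adjugate is their transpose:
adj(I−A) = Cᵀ =
  [ 0.545500   0.178250   0.095000   0.086250]
  [ 0.069500   0.367375   0.133750   0.082625]
  [ 0.218000   0.229375   0.440750   0.206125]
  [ 0.082000   0.072750   0.030500   0.415750]
det(I−A) = Σ_j (I−A)_1j·C_1j = (0.60)(0.545500) + (-0.25)(0.069500) + (-0.05)(0.218000) + (-0.05)(0.082000) = 0.294925
(I − A)⁻¹ = adj(I−A) / det(I−A) ≈
  [   1.8496     0.6044     0.3221     0.2924]
  [   0.2357     1.2457     0.4535     0.2802]
  [   0.7392     0.7777     1.4944     0.6989]
  [   0.2780     0.2467     0.1034     1.4097]
x = (I − A)⁻¹ d = adj(I−A)·d / det(I−A), with det(I−A) = 0.294925:
  x_1 = (0.545500·40 + 0.178250·110 + 0.095000·60 + 0.086250·170) / 0.294925 = 61.79 / 0.294925 ≈ 209.51
  x_2 = (0.069500·40 + 0.367375·110 + 0.133750·60 + 0.082625·170) / 0.294925 = 65.2625 / 0.294925 ≈ 221.29
  x_3 = (0.218000·40 + 0.229375·110 + 0.440750·60 + 0.206125·170) / 0.294925 = 95.4375 / 0.294925 ≈ 323.60
  x_4 = (0.082000·40 + 0.072750·110 + 0.030500·60 + 0.415750·170) / 0.294925 = 83.79 / 0.294925 ≈ 284.11

x_3 = 323.60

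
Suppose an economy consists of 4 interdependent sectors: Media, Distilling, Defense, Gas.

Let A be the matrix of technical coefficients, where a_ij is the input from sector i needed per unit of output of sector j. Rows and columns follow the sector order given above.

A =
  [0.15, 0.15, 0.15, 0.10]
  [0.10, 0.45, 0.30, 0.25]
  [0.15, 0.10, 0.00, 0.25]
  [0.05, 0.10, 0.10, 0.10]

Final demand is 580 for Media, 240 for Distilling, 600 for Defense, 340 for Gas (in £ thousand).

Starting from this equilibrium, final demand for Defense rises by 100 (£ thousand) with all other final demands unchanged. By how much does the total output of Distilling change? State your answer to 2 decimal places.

Δx_2 = 84.15

I − A =
  [   0.85    -0.15    -0.15    -0.10]
  [  -0.10     0.55    -0.30    -0.25]
  [  -0.15    -0.10     1.00    -0.25]
  [  -0.05    -0.10    -0.10     0.90]
Compute the cofactors C_ij = (−1)^(i+j)·(3×3 minor ij) of I−A; the adjugate is their transpose:
adj(I−A) = Cᵀ =
  [ 0.419250   0.159500   0.123250   0.125125]
  [ 0.148000   0.715125   0.265625   0.288875]
  [ 0.090125   0.120875   0.380375   0.149250]
  [ 0.049750   0.101750   0.078625   0.406375]
det(I−A) = Σ_j (I−A)_1j·C_1j = (0.85)(0.419250) + (-0.15)(0.148000) + (-0.15)(0.090125) + (-0.10)(0.049750) = 0.31566875
(I − A)⁻¹ = adj(I−A) / det(I−A) ≈
  [   1.3281     0.5053     0.3904     0.3964]
  [   0.4688     2.2654     0.8415     0.9151]
  [   0.2855     0.3829     1.2050     0.4728]
  [   0.1576     0.3223     0.2491     1.2873]
Δx = (I − A)⁻¹ Δd with Δd having +100 in the Defense component and 0 elsewhere.
So Δx_2 = L_23 · (+100), where L_23 = adj(I−A)_23 / det(I−A) = 0.265625 / 0.31566875.
Δx_2 = 0.265625 × (+100) / 0.31566875 = 26.5625 / 0.31566875 ≈ 84.15.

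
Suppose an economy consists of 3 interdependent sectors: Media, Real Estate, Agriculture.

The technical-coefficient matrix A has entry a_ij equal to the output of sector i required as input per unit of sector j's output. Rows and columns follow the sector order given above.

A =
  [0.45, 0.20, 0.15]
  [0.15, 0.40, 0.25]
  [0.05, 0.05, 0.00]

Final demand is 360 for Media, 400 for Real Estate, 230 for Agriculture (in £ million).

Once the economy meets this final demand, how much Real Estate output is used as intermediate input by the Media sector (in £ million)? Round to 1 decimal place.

I − A =
  [   0.55    -0.20    -0.15]
  [  -0.15     0.60    -0.25]
  [  -0.05    -0.05     1.00]
Cofactors of I−A, C_ij = (−1)^(i+j)·(minor ij) (rows/columns in the sector order above):
  C_11 = (0.60)(1.00) − (-0.25)(-0.05) = 0.5875
  C_12 = −[(-0.15)(1.00) − (-0.25)(-0.05)] = 0.1625
  C_13 = (-0.15)(-0.05) − (0.60)(-0.05) = 0.0375
  C_21 = −[(-0.20)(1.00) − (-0.15)(-0.05)] = 0.2075
  C_22 = (0.55)(1.00) − (-0.15)(-0.05) = 0.5425
  C_23 = −[(0.55)(-0.05) − (-0.20)(-0.05)] = 0.0375
  C_31 = (-0.20)(-0.25) − (-0.15)(0.60) = 0.1400
  C_32 = −[(0.55)(-0.25) − (-0.15)(-0.15)] = 0.1600
  C_33 = (0.55)(0.60) − (-0.20)(-0.15) = 0.3000
det(I−A) = Σ_j (I−A)_1j·C_1j = (0.55)(0.5875) + (-0.20)(0.1625) + (-0.15)(0.0375) = 0.2850
adj(I−A) = Cᵀ =
  [ 0.5875   0.2075   0.1400]
  [ 0.1625   0.5425   0.1600]
  [ 0.0375   0.0375   0.3000]
(I − A)⁻¹ = adj(I−A) / det(I−A) ≈
  [   2.0614     0.7281     0.4912]
  [   0.5702     1.9035     0.5614]
  [   0.1316     0.1316     1.0526]
First solve x = (I − A)⁻¹ d = adj(I−A)·d / det(I−A); in particular x_M = (0.5875·360 + 0.2075·400 + 0.1400·230) / 0.2850 = 326.70 / 0.2850 ≈ 1146.316.
Intermediate flow from R to M: z_RM = a_RM · x_M = 0.15 × 326.70 / 0.2850 = 49.005 / 0.2850 ≈ 171.9.

z_RM = 171.9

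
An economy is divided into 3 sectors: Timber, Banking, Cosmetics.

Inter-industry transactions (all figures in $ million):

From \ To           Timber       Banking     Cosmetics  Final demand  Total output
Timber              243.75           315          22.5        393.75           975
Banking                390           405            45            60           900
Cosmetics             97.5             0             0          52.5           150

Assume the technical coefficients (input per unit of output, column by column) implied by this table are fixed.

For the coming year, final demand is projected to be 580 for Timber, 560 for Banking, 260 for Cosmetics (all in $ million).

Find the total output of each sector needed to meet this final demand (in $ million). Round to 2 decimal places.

x_T = 2221.67, x_B = 2896.95, x_C = 482.17

Technical coefficients a_ij = z_ij / X_j:
  a_TT = 243.75/975 = 0.25, a_BT = 390/975 = 0.40, a_CT = 97.5/975 = 0.10
  a_TB = 315/900 = 0.35, a_BB = 405/900 = 0.45, a_CB = 0/900 = 0.00
  a_TC = 22.5/150 = 0.15, a_BC = 45/150 = 0.30, a_CC = 0/150 = 0.00
I − A =
  [   0.75    -0.35    -0.15]
  [  -0.40     0.55    -0.30]
  [  -0.10     0.00     1.00]
Cofactors of I−A, C_ij = (−1)^(i+j)·(minor ij) (rows/columns in the sector order above):
  C_11 = (0.55)(1.00) − (-0.30)(0.00) = 0.5500
  C_12 = −[(-0.40)(1.00) − (-0.30)(-0.10)] = 0.4300
  C_13 = (-0.40)(0.00) − (0.55)(-0.10) = 0.0550
  C_21 = −[(-0.35)(1.00) − (-0.15)(0.00)] = 0.3500
  C_22 = (0.75)(1.00) − (-0.15)(-0.10) = 0.7350
  C_23 = −[(0.75)(0.00) − (-0.35)(-0.10)] = 0.0350
  C_31 = (-0.35)(-0.30) − (-0.15)(0.55) = 0.1875
  C_32 = −[(0.75)(-0.30) − (-0.15)(-0.40)] = 0.2850
  C_33 = (0.75)(0.55) − (-0.35)(-0.40) = 0.2725
det(I−A) = Σ_j (I−A)_1j·C_1j = (0.75)(0.5500) + (-0.35)(0.4300) + (-0.15)(0.0550) = 0.25375
adj(I−A) = Cᵀ =
  [ 0.5500   0.3500   0.1875]
  [ 0.4300   0.7350   0.2850]
  [ 0.0550   0.0350   0.2725]
(I − A)⁻¹ = adj(I−A) / det(I−A) ≈
  [   2.1675     1.3793     0.7389]
  [   1.6946     2.8966     1.1232]
  [   0.2167     0.1379     1.0739]
x = (I − A)⁻¹ d = adj(I−A)·d / det(I−A), with det(I−A) = 0.25375:
  x_T = (0.5500·580 + 0.3500·560 + 0.1875·260) / 0.25375 = 563.75 / 0.25375 ≈ 2221.67
  x_B = (0.4300·580 + 0.7350·560 + 0.2850·260) / 0.25375 = 735.10 / 0.25375 ≈ 2896.95
  x_C = (0.0550·580 + 0.0350·560 + 0.2725·260) / 0.25375 = 122.35 / 0.25375 ≈ 482.17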